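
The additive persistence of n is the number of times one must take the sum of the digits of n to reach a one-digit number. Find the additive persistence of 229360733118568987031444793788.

3

229360733118568987031444793788 → 146 → 11 → 2 (3 steps)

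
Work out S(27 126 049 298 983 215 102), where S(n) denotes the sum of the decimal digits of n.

2+7+1+2+6+0+4+9+2+9+8+9+8+3+2+1+5+1+0+2 = 81

81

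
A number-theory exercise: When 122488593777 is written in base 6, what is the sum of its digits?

37

122488593777 in base 6 is 132134231355013.
Digit sum: 1+3+2+1+3+4+2+3+1+3+5+5+0+1+3 = 37.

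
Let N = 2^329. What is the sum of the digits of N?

455

2^329 = 1093625362391505962186251113558810682676584715446606218212885303204976499599687961611756588511526912
Sum of its 100 digits: 455.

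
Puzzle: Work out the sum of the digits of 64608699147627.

75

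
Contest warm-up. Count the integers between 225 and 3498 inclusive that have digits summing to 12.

The integers in [225, 3498] that have digits summing to 12: 228, 237, 246, 255, 264, 273, …, 3441, 3450.
229 qualify.

229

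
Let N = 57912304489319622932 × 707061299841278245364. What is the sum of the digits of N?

157

57912304489319622932 × 707061299841278245364 = 40947549289022226122250621126407057087248
Sum of its 41 digits: 157.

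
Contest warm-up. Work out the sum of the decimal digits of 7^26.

112

7^26 = 9387480337647754305649
Sum of its 22 digits: 112.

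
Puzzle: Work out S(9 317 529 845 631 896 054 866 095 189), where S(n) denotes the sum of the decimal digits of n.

147

9+3+1+7+5+2+9+8+4+5+6+3+1+8+9+6+0+5+4+8+6+6+0+9+5+1+8+9 = 147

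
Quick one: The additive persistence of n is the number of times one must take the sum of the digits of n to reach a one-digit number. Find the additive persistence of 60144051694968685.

60144051694968685 → 82 → 10 → 1 (3 steps)

3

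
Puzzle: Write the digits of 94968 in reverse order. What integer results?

86949

Reversing 94968 gives 86949.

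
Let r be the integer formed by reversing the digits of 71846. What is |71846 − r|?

Reverse of 71846 is 64817.
|71846 − 64817| = 7029

7029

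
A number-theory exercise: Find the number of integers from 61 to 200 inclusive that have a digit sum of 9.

The integers in [61, 200] that have a digit sum of 9: 63, 72, 81, 90, 108, 117, …, 171, 180.
13 qualify.

13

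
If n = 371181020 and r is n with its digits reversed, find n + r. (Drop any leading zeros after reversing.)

Reverse of 371181020 is 20181173.
371181020 + 20181173 = 391362193

391362193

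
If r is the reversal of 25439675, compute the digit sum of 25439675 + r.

28

Reversal of 25439675 is 57693452; 25439675 + 57693452 = 83133127.
Digit sum of 83133127: 8+3+1+3+3+1+2+7 = 28.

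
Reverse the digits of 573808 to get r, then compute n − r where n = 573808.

-234567

Reverse of 573808 is 808375.
573808 − 808375 = -234567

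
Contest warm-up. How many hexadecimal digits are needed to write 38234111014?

9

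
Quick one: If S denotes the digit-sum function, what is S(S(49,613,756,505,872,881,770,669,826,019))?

11

First digit sum: 146.
1+4+6 = 11.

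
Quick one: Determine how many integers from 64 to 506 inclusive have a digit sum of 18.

15

The integers in [64, 506] that have a digit sum of 18: 99, 189, 198, 279, 288, 297, …, 486, 495.
15 qualify.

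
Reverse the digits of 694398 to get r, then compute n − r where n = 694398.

-199098

Reverse of 694398 is 893496.
694398 − 893496 = -199098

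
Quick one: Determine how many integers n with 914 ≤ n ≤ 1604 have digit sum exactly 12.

The integers in [914, 1604] that have digit sum exactly 12: 921, 930, 1029, 1038, 1047, 1056, …, 1551, 1560.
53 qualify.

53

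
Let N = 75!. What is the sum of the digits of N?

75! = 24809140811395398091946477116594033660926243886570122837795894512655842677572867409443815424000000000000000000
Sum of its 110 digits: 432.

432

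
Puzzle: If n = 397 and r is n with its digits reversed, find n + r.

1190

Reverse of 397 is 793.
397 + 793 = 1190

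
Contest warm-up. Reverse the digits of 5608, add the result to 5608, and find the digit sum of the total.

20

Reversal of 5608 is 8065; 5608 + 8065 = 13673.
Digit sum of 13673: 1+3+6+7+3 = 20.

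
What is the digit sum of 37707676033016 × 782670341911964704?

149

37707676033016 × 782670341911964704 = 29512679693466229590433330667264
Sum of its 32 digits: 149.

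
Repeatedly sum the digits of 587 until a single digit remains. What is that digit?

5+8+7 = 20
2+0 = 2

2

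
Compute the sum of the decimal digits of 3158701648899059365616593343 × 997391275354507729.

179

3158701648899059365616593343 × 997391275354507729 = 3150461466059819315112786081472201515743448047
Sum of its 46 digits: 179.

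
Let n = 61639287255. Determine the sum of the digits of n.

6+1+6+3+9+2+8+7+2+5+5 = 54

54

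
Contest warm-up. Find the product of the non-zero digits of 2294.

144

2×2×9×4 = 144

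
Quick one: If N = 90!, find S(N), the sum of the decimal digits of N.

90! = 1485715964481761497309522733620825737885569961284688766942216863704985393094065876545992131370884059645617234469978112000000000000000000000
Sum of its 139 digits: 585.

585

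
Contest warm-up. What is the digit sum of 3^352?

3^352 = 884467056134897769177403028352204277531894146980966017349124212298943513062971345024451521058208349266478534208013045806724329989399740544099720742247653959918481338241
Sum of its 168 digits: 747.

747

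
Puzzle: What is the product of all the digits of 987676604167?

0

9×8×7×6×7×6×6×0×4×1×6×7 = 0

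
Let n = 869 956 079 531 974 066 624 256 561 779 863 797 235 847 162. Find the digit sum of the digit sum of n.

First digit sum: 238.
2+3+8 = 13.

13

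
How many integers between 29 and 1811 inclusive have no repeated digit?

1111

The integers in [29, 1811] that have no repeated digit: 29, 30, 31, 32, 34, 35, …, 1807, 1809.
1111 qualify.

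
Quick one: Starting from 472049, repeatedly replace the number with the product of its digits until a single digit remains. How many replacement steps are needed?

1

472049 → 0 (1 step)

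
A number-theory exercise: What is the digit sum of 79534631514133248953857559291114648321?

7+9+5+3+4+6+3+1+5+1+4+1+3+3+2+4+8+9+5+3+8+5+7+5+5+9+2+9+1+1+1+4+6+4+8+3+2+1 = 167

167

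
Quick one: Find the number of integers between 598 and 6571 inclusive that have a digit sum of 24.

173

The integers in [598, 6571] that have a digit sum of 24: 699, 789, 798, 879, 888, 897, …, 6558, 6567.
173 qualify.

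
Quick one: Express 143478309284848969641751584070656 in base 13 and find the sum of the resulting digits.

143478309284848969641751584070656 in base 13 is 934107A02CB5318484633B8B1C315.
Digit sum: 9+3+4+1+0+7+10+0+2+12+11+5+3+1+8+4+8+4+6+3+3+11+8+11+1+12+3+1+5 = 156.

156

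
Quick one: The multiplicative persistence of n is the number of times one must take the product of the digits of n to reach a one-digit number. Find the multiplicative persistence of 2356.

2356 → 180 → 0 (2 steps)

2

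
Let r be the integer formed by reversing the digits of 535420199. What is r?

Reversing 535420199 gives 991024535.

991024535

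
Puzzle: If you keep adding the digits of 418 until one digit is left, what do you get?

4

4+1+8 = 13
1+3 = 4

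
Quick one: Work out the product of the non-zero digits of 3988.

3×9×8×8 = 1728

1728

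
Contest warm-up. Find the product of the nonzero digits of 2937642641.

2×9×3×7×6×4×2×6×4×1 = 435456

435456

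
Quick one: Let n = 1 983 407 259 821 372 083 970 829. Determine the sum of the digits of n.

117

1+9+8+3+4+0+7+2+5+9+8+2+1+3+7+2+0+8+3+9+7+0+8+2+9 = 117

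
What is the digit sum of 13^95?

493

13^95 = 6677570304223275239530701857387198617368963238937823093384979246595434602424434503635365231609489487257157
Sum of its 106 digits: 493.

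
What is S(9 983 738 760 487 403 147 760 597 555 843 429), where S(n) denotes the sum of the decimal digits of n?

9+9+8+3+7+3+8+7+6+0+4+8+7+4+0+3+1+4+7+7+6+0+5+9+7+5+5+5+8+4+3+4+2+9 = 177

177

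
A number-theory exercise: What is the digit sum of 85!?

85! = 281710411438055027694947944226061159480056634330574206405101912752560026159795933451040286452340924018275123200000000000000000000
Sum of its 129 digits: 414.

414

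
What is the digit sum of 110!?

110! = 15882455415227429404253703127090772871724410234473563207581748318444567162948183030959960131517678520479243672638179990208521148623422266876757623911219200000000000000000000000000
Sum of its 179 digits: 657.

657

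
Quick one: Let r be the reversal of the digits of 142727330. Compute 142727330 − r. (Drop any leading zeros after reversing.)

109000089

Reverse of 142727330 is 33727241.
142727330 − 33727241 = 109000089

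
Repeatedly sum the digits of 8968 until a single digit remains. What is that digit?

8+9+6+8 = 31
3+1 = 4
(Equivalently, 8968 mod 9 = 4.)

4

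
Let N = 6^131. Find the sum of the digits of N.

432

6^131 = 866590253542288183694051531743727863541126937352231440806438030493578436223913165685106824007076806656
Sum of its 102 digits: 432.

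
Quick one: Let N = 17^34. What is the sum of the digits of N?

208

17^34 = 684326450885775034048946719925754910487329
Sum of its 42 digits: 208.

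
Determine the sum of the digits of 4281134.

4+2+8+1+1+3+4 = 23

23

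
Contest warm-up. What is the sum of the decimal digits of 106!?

106! = 114628056373470835453434738414834942870388487424139673389282723476762012382449946252660360871841673476016298287096435143747350528228224302506311680000000000000000000000000
Sum of its 171 digits: 639.

639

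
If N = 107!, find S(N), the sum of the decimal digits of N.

107! = 12265202031961379393517517010387338887131568154382945052653251412013535324922144249034658613287059061933743916719318560380966506520420000368175349760000000000000000000000000
Sum of its 173 digits: 594.

594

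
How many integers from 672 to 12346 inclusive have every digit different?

5161

The integers in [672, 12346] that have every digit different: 672, 673, 674, 675, 678, 679, …, 12345, 12346.
5161 qualify.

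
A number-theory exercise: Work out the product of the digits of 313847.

2016

3×1×3×8×4×7 = 2016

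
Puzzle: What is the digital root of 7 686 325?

7+6+8+6+3+2+5 = 37
3+7 = 10
1+0 = 1

1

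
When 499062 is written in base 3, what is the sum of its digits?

12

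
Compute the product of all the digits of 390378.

0

3×9×0×3×7×8 = 0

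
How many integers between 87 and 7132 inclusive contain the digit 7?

2013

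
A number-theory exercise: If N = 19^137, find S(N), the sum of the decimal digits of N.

748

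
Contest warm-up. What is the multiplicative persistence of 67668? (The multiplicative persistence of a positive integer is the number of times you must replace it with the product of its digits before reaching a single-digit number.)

2

67668 → 12096 → 0 (2 steps)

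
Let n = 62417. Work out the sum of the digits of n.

6+2+4+1+7 = 20

20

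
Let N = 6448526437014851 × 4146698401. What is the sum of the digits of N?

6448526437014851 × 4146698401 = 26740094265175709854953251
Sum of its 26 digits: 116.

116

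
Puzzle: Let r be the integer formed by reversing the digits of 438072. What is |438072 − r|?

Reverse of 438072 is 270834.
|438072 − 270834| = 167238

167238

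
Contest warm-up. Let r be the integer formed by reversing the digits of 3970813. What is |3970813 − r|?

790020

Reverse of 3970813 is 3180793.
|3970813 − 3180793| = 790020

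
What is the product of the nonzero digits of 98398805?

622080

9×8×3×9×8×8×5 = 622080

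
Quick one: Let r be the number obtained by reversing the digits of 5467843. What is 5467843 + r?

Reverse of 5467843 is 3487645.
5467843 + 3487645 = 8955488

8955488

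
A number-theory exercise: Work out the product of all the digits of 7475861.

47040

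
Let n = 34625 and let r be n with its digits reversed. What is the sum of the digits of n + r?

31

Reversal of 34625 is 52643; 34625 + 52643 = 87268.
Digit sum of 87268: 8+7+2+6+8 = 31.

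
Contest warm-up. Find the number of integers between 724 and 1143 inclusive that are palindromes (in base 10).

The integers in [724, 1143] that are palindromes (in base 10): 727, 737, 747, 757, 767, 777, …, 1001, 1111.
30 qualify.

30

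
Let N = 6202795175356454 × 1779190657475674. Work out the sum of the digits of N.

6202795175356454 × 1779190657475674 = 11035955226229387993692783899996
Sum of its 32 digits: 176.

176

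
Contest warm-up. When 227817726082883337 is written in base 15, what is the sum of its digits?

107

227817726082883337 in base 15 is 7C0D0BD0596C70C.
Digit sum: 7+12+0+13+0+11+13+0+5+9+6+12+7+0+12 = 107.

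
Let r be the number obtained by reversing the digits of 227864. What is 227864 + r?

Reverse of 227864 is 468722.
227864 + 468722 = 696586

696586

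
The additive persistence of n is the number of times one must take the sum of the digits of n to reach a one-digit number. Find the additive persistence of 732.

732 → 12 → 3 (2 steps)

2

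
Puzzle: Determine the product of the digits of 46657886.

4×6×6×5×7×8×8×6 = 1935360

1935360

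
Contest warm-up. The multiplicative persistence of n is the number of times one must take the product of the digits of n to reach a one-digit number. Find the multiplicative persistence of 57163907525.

1

57163907525 → 0 (1 step)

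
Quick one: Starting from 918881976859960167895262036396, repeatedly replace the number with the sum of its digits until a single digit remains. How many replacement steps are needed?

3

918881976859960167895262036396 → 167 → 14 → 5 (3 steps)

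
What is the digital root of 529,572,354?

6

5+2+9+5+7+2+3+5+4 = 42
4+2 = 6
(Equivalently, 529,572,354 mod 9 = 6.)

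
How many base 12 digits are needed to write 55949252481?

55949252481 in base 12 is AA1535B769, which has 10 digits.

10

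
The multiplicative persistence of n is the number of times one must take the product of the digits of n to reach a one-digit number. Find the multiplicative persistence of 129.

129 → 18 → 8 (2 steps)

2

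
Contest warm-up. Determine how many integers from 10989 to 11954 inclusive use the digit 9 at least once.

237

The integers in [10989, 11954] that use the digit 9 at least once: 10989, 10990, 10991, 10992, 10993, 10994, …, 11953, 11954.
237 qualify.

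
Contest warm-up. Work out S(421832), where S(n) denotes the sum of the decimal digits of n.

20

4+2+1+8+3+2 = 20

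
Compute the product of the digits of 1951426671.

90720

1×9×5×1×4×2×6×6×7×1 = 90720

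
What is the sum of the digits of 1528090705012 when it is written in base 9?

52

1528090705012 in base 9 is 5362237223674.
Digit sum: 5+3+6+2+2+3+7+2+2+3+6+7+4 = 52.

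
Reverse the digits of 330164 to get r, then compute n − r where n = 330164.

-130869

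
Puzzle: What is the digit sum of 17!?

63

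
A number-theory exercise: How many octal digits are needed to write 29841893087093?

15

29841893087093 in base 8 is 662203333753565, which has 15 digits.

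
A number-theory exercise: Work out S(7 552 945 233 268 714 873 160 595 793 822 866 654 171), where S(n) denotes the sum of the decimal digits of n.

192

7+5+5+2+9+4+5+2+3+3+2+6+8+7+1+4+8+7+3+1+6+0+5+9+5+7+9+3+8+2+2+8+6+6+6+5+4+1+7+1 = 192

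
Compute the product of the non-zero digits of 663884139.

6×6×3×8×8×4×1×3×9 = 746496

746496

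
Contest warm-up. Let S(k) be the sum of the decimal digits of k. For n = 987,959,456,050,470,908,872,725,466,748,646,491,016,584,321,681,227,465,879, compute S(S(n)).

16

First digit sum: 286.
2+8+6 = 16.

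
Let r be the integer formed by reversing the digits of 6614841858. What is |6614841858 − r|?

1966642308

Reverse of 6614841858 is 8581484166.
|6614841858 − 8581484166| = 1966642308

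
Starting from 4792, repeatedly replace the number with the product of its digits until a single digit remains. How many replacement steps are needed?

2

4792 → 504 → 0 (2 steps)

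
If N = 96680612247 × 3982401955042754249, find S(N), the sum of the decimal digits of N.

96680612247 × 3982401955042754249 = 385021059227183249854480687503
Sum of its 30 digits: 129.

129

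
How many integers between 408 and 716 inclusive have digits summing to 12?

26

The integers in [408, 716] that have digits summing to 12: 408, 417, 426, 435, 444, 453, …, 705, 714.
26 qualify.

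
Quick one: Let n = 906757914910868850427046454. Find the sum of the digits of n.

9+0+6+7+5+7+9+1+4+9+1+0+8+6+8+8+5+0+4+2+7+0+4+6+4+5+4 = 129

129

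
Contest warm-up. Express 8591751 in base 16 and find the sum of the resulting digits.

36

8591751 in base 16 is 831987.
Digit sum: 8+3+1+9+8+7 = 36.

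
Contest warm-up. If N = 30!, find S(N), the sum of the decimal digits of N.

30! = 265252859812191058636308480000000
Sum of its 33 digits: 117.

117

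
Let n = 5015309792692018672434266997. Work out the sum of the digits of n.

132

5+0+1+5+3+0+9+7+9+2+6+9+2+0+1+8+6+7+2+4+3+4+2+6+6+9+9+7 = 132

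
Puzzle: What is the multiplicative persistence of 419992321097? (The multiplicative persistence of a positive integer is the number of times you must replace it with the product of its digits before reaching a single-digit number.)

1

419992321097 → 0 (1 step)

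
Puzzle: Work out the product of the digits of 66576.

7560

6×6×5×7×6 = 7560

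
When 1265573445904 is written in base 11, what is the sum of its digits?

1265573445904 in base 11 is 4487AA242599.
Digit sum: 4+4+8+7+10+10+2+4+2+5+9+9 = 74.

74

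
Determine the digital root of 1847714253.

6

1+8+4+7+7+1+4+2+5+3 = 42
4+2 = 6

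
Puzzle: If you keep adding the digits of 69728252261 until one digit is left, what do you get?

5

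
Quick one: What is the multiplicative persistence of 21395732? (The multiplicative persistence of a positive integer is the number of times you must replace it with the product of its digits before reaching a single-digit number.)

2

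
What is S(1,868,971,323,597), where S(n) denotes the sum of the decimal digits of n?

69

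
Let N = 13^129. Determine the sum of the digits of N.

13^129 = 499680553067630839963351658374317552193821251713937209756875461838976047371809196632210478391844255200753395200605996813247564267208577972533773
Sum of its 144 digits: 667.

667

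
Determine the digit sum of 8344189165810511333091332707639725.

8+3+4+4+1+8+9+1+6+5+8+1+0+5+1+1+3+3+3+0+9+1+3+3+2+7+0+7+6+3+9+7+2+5 = 138

138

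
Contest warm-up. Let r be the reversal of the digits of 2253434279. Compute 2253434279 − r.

Reverse of 2253434279 is 9724343522.
2253434279 − 9724343522 = -7470909243

-7470909243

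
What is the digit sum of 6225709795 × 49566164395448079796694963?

6225709795 × 49566164395448079796694963 = 308584555177321363804225439776262585
Sum of its 36 digits: 161.

161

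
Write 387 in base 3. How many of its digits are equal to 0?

387 in base 3 is 112100.
The digit 0 appears 2 times.

2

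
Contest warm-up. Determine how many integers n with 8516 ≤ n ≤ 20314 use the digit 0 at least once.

The integers in [8516, 20314] that use the digit 0 at least once: 8520, 8530, 8540, 8550, 8560, 8570, …, 20313, 20314.
4109 qualify.

4109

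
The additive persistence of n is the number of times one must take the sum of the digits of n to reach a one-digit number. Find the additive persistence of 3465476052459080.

3

3465476052459080 → 68 → 14 → 5 (3 steps)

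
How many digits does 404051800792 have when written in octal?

404051800792 in base 8 is 5702327231330, which has 13 digits.

13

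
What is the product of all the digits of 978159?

22680

9×7×8×1×5×9 = 22680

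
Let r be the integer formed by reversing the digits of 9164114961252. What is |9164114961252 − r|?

Reverse of 9164114961252 is 2521694114619.
|9164114961252 − 2521694114619| = 6642420846633

6642420846633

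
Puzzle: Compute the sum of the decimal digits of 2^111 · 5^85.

2^111 · 5^85 = 671088640000000000000000000000000000000000000000000000000000000000000000000000000000000000000
Sum of its 93 digits: 40.

40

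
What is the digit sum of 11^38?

11^38 = 3740434344477351388916475705363381856681
Sum of its 40 digits: 184.

184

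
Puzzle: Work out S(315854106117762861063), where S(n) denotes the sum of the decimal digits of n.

3+1+5+8+5+4+1+0+6+1+1+7+7+6+2+8+6+1+0+6+3 = 81

81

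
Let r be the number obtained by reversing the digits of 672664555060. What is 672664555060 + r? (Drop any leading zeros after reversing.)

733220021336

Reverse of 672664555060 is 60555466276.
672664555060 + 60555466276 = 733220021336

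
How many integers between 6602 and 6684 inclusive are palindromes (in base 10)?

The integers in [6602, 6684] that are palindromes (in base 10): 6666.
1 qualifies.

1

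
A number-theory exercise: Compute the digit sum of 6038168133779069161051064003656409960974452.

180

6+0+3+8+1+6+8+1+3+3+7+7+9+0+6+9+1+6+1+0+5+1+0+6+4+0+0+3+6+5+6+4+0+9+9+6+0+9+7+4+4+5+2 = 180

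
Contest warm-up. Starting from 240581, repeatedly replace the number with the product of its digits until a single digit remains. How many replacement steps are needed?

240581 → 0 (1 step)

1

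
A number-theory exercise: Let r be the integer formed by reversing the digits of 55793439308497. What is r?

79480393439755

Reversing 55793439308497 gives 79480393439755.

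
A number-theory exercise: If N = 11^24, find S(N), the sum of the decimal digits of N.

11^24 = 9849732675807611094711841
Sum of its 25 digits: 118.

118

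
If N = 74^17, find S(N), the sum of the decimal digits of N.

158

74^17 = 59832787379950079889132344705024
Sum of its 32 digits: 158.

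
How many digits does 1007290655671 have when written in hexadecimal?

10

1007290655671 in base 16 is EA8733A3B7, which has 10 digits.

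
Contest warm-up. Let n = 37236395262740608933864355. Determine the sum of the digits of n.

3+7+2+3+6+3+9+5+2+6+2+7+4+0+6+0+8+9+3+3+8+6+4+3+5+5 = 119

119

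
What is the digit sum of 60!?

288

60! = 8320987112741390144276341183223364380754172606361245952449277696409600000000000000
Sum of its 82 digits: 288.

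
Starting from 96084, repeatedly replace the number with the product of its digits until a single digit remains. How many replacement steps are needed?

1

96084 → 0 (1 step)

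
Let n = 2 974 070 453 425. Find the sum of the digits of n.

52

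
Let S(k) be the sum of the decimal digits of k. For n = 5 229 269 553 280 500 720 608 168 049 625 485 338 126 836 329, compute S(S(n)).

18

First digit sum: 198.
1+9+8 = 18.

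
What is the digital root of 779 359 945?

4

7+7+9+3+5+9+9+4+5 = 58
5+8 = 13
1+3 = 4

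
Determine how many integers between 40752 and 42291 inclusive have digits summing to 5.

The integers in [40752, 42291] that have digits summing to 5: 41000.
1 qualifies.

1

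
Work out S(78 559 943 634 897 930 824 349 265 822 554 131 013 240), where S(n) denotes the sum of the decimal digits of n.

183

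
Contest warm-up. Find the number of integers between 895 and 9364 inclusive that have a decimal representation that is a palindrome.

95

The integers in [895, 9364] that have a decimal representation that is a palindrome: 898, 909, 919, 929, 939, 949, …, 9229, 9339.
95 qualify.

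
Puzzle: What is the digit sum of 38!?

108

38! = 523022617466601111760007224100074291200000000
Sum of its 45 digits: 108.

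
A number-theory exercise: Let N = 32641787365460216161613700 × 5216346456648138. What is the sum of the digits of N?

32641787365460216161613700 × 5216346456648138 = 170270871862480358163102200818603180290600
Sum of its 42 digits: 144.

144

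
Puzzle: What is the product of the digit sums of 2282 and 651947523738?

840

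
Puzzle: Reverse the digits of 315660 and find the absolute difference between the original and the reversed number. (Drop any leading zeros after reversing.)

249147

Reverse of 315660 is 66513.
|315660 − 66513| = 249147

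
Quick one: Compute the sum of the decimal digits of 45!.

207

45! = 119622220865480194561963161495657715064383733760000000000
Sum of its 57 digits: 207.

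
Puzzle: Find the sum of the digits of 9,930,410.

26

9+9+3+0+4+1+0 = 26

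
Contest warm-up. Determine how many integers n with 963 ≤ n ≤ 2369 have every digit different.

The integers in [963, 2369] that have every digit different: 963, 964, 965, 967, 968, 970, …, 2368, 2369.
672 qualify.

672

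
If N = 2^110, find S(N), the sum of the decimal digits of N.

2^110 = 1298074214633706907132624082305024
Sum of its 34 digits: 121.

121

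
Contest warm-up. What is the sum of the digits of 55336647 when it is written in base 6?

22

55336647 in base 6 is 5254020103.
Digit sum: 5+2+5+4+0+2+0+1+0+3 = 22.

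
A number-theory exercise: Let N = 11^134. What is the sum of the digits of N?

11^134 = 35206253455228203465102873081643165487131740000448154626866623626245488538757572033437270931553975613438547654693991240963636851748322086441
Sum of its 140 digits: 598.

598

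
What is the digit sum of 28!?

90

28! = 304888344611713860501504000000
Sum of its 30 digits: 90.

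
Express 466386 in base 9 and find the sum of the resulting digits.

34

466386 in base 9 is 780676.
Digit sum: 7+8+0+6+7+6 = 34.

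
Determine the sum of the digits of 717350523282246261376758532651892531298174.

183

7+1+7+3+5+0+5+2+3+2+8+2+2+4+6+2+6+1+3+7+6+7+5+8+5+3+2+6+5+1+8+9+2+5+3+1+2+9+8+1+7+4 = 183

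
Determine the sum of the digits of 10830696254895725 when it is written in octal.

10830696254895725 in base 8 is 463647277274273155.
Digit sum: 4+6+3+6+4+7+2+7+7+2+7+4+2+7+3+1+5+5 = 82.

82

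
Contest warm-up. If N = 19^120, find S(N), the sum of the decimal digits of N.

19^120 = 2821188561558006050182806325699651325904349317385522184850131166315238114862945518835835570975439814916967715430619167129237431101638511203016746250533601
Sum of its 154 digits: 631.

631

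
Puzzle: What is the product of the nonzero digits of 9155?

225

9×1×5×5 = 225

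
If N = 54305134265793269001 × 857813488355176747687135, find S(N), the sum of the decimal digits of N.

210

54305134265793269001 × 857813488355176747687135 = 46583676660136364139907730579996977642002135
Sum of its 44 digits: 210.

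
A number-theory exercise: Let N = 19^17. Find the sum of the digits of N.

118

19^17 = 5480386857784802185939
Sum of its 22 digits: 118.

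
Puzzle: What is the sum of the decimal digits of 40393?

4+0+3+9+3 = 19

19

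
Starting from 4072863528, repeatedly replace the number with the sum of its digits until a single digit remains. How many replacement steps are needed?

4072863528 → 45 → 9 (2 steps)

2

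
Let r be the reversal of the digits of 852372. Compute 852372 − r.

579114

Reverse of 852372 is 273258.
852372 − 273258 = 579114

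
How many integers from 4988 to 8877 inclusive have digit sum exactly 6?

The integers in [4988, 8877] that have digit sum exactly 6: 5001, 5010, 5100, 6000.
4 qualify.

4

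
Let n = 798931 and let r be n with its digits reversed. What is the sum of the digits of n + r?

38

Reversal of 798931 is 139897; 798931 + 139897 = 938828.
Digit sum of 938828: 9+3+8+8+2+8 = 38.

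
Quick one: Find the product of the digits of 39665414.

3×9×6×6×5×4×1×4 = 77760

77760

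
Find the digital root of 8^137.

8

The digital root of n equals n mod 9 (or 9 when 9 | n), so we need 8^137 mod 9.
8^137 ≡ 8 (mod 9), so the digital root is 8.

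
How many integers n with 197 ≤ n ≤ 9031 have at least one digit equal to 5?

3133

The integers in [197, 9031] that have at least one digit equal to 5: 205, 215, 225, 235, 245, 250, …, 9015, 9025.
3133 qualify.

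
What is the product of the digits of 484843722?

344064

4×8×4×8×4×3×7×2×2 = 344064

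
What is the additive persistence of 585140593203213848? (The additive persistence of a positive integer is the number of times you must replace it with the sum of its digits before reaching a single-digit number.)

2

585140593203213848 → 71 → 8 (2 steps)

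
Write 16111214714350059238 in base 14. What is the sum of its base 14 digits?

142

16111214714350059238 in base 14 is 757C6CC0BC377BDD4.
Digit sum: 7+5+7+12+6+12+12+0+11+12+3+7+7+11+13+13+4 = 142.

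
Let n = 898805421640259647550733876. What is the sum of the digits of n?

132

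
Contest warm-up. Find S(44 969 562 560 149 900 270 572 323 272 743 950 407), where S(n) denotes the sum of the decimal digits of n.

160

4+4+9+6+9+5+6+2+5+6+0+1+4+9+9+0+0+2+7+0+5+7+2+3+2+3+2+7+2+7+4+3+9+5+0+4+0+7 = 160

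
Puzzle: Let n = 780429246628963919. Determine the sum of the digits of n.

7+8+0+4+2+9+2+4+6+6+2+8+9+6+3+9+1+9 = 95

95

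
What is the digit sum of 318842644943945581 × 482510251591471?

318842644943945581 × 482510251591471 = 153844844829993241266291267739651
Sum of its 33 digits: 160.

160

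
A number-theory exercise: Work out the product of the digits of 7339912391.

7×3×3×9×9×1×2×3×9×1 = 275562

275562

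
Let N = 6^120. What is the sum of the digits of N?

6^120 = 2388636399360109977557402041718133080829429159844757507642063199359529632522467783435119230976
Sum of its 94 digits: 432.

432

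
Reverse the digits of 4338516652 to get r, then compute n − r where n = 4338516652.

1772358318

Reverse of 4338516652 is 2566158334.
4338516652 − 2566158334 = 1772358318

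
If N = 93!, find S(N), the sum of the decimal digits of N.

93! = 1156772507081641574759205162306240436214753229576413535186142281213246807121467315215203289516844845303838996289387078090752000000000000000000000
Sum of its 145 digits: 513.

513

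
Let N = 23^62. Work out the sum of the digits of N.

376

23^62 = 2673781001490041309406973405603767976853455333058605705774088082159330990894338162929
Sum of its 85 digits: 376.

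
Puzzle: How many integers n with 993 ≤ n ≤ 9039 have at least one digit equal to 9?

The integers in [993, 9039] that have at least one digit equal to 9: 993, 994, 995, 996, 997, 998, …, 9038, 9039.
2215 qualify.

2215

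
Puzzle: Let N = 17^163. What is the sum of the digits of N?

17^163 = 365741451952531252906295318804284300760570085125486622356629354989853625068162324810182390595876307132845646145452075958329439092790843922410571685290620586629352896265037879243272487846808876444331313
Sum of its 201 digits: 899.

899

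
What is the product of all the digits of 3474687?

3×4×7×4×6×8×7 = 112896

112896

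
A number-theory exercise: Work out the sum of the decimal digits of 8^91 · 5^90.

278

8^91 · 5^90 = 12259964326927110866866776217202473468949912977468817408000000000000000000000000000000000000000000000000000000000000000000000000000000000000000000
Sum of its 146 digits: 278.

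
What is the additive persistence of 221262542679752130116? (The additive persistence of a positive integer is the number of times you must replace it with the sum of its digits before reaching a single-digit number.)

221262542679752130116 → 74 → 11 → 2 (3 steps)

3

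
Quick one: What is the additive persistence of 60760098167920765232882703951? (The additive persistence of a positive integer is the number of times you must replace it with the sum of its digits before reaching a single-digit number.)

3

60760098167920765232882703951 → 129 → 12 → 3 (3 steps)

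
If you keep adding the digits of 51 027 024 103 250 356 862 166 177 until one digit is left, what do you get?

5+1+0+2+7+0+2+4+1+0+3+2+5+0+3+5+6+8+6+2+1+6+6+1+7+7 = 90
9+0 = 9

9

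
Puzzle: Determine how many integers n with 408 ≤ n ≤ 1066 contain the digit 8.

201

The integers in [408, 1066] that contain the digit 8: 408, 418, 428, 438, 448, 458, …, 1048, 1058.
201 qualify.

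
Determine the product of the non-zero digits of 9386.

9×3×8×6 = 1296

1296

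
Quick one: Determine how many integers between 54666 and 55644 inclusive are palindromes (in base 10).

The integers in [54666, 55644] that are palindromes (in base 10): 54745, 54845, 54945, 55055, 55155, 55255, 55355, 55455, 55555.
9 qualify.

9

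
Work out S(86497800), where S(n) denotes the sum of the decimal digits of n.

8+6+4+9+7+8+0+0 = 42

42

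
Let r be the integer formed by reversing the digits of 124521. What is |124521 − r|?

900

Reverse of 124521 is 125421.
|124521 − 125421| = 900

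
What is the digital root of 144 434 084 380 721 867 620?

1

1+4+4+4+3+4+0+8+4+3+8+0+7+2+1+8+6+7+6+2+0 = 82
8+2 = 10
1+0 = 1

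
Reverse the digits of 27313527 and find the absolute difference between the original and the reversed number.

45217845

Reverse of 27313527 is 72531372.
|27313527 − 72531372| = 45217845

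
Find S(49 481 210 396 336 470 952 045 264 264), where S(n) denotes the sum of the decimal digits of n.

119

4+9+4+8+1+2+1+0+3+9+6+3+3+6+4+7+0+9+5+2+0+4+5+2+6+4+2+6+4 = 119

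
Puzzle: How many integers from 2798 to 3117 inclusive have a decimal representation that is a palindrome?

The integers in [2798, 3117] that have a decimal representation that is a palindrome: 2882, 2992, 3003, 3113.
4 qualify.

4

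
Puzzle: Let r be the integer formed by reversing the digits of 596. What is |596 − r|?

Reverse of 596 is 695.
|596 − 695| = 99

99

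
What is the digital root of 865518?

6

8+6+5+5+1+8 = 33
3+3 = 6
(Equivalently, 865518 mod 9 = 6.)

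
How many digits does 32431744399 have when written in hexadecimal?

32431744399 in base 16 is 78D15258F, which has 9 digits.

9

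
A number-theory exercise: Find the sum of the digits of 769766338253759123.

92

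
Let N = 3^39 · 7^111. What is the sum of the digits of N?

558

3^39 · 7^111 = 25918590233285221556862588563565256177996489709065523346357719514879087864469704766391848704021975508537292268381
Sum of its 113 digits: 558.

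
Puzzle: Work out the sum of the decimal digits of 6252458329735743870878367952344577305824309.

209

6+2+5+2+4+5+8+3+2+9+7+3+5+7+4+3+8+7+0+8+7+8+3+6+7+9+5+2+3+4+4+5+7+7+3+0+5+8+2+4+3+0+9 = 209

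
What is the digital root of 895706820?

9

8+9+5+7+0+6+8+2+0 = 45
4+5 = 9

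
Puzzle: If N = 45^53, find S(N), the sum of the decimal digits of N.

387

45^53 = 4171221286304718892940847791974000677848581725578924750408305044402368366718292236328125
Sum of its 88 digits: 387.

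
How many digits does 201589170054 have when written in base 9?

201589170054 in base 9 is 637302525876, which has 12 digits.

12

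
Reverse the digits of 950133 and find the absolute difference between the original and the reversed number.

619074

Reverse of 950133 is 331059.
|950133 − 331059| = 619074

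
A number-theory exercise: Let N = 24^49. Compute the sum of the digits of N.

297

24^49 = 42692426938810341355395254247148178158685421582623594902764046516224
Sum of its 68 digits: 297.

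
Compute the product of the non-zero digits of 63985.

6×3×9×8×5 = 6480

6480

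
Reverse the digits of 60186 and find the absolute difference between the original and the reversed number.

Reverse of 60186 is 68106.
|60186 − 68106| = 7920

7920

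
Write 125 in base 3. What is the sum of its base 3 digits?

7

125 in base 3 is 11122.
Digit sum: 1+1+1+2+2 = 7.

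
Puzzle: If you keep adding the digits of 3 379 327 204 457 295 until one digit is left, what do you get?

3+3+7+9+3+2+7+2+0+4+4+5+7+2+9+5 = 72
7+2 = 9

9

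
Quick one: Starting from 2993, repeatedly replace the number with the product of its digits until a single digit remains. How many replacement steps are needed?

4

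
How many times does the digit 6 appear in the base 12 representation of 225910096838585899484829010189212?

6

225910096838585899484829010189212 in base 12 is B5064517679A96A686546528A12910.
The digit 6 appears 6 times.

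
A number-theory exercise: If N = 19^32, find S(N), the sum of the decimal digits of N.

199

19^32 = 83198449060887472631428936505541918917761
Sum of its 41 digits: 199.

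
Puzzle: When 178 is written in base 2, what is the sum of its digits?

4

178 in base 2 is 10110010.
Digit sum: 1+0+1+1+0+0+1+0 = 4.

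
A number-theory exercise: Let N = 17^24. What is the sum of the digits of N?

109

17^24 = 339448671314611904643504117121
Sum of its 30 digits: 109.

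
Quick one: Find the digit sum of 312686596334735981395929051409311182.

3+1+2+6+8+6+5+9+6+3+3+4+7+3+5+9+8+1+3+9+5+9+2+9+0+5+1+4+0+9+3+1+1+1+8+2 = 161

161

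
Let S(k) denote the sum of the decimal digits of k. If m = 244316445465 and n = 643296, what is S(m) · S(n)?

S(244316445465) = 2+4+4+3+1+6+4+4+5+4+6+5 = 48.
S(643296) = 6+4+3+2+9+6 = 30.
48 · 30 = 1440.

1440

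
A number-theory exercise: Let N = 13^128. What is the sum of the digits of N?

13^128 = 38436965620586987689488589105716734784140096285687477673605804756844311336293015125554652183988019630827184246200461293326735712862198305579521
Sum of its 143 digits: 664.

664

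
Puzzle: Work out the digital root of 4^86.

7

The digital root of n equals n mod 9 (or 9 when 9 | n), so we need 4^86 mod 9.
4^86 ≡ 7 (mod 9), so the digital root is 7.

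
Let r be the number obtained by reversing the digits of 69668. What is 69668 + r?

156364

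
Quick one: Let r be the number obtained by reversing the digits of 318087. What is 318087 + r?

1098900

Reverse of 318087 is 780813.
318087 + 780813 = 1098900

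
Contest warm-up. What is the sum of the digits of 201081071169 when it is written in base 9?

33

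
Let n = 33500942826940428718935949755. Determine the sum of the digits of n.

3+3+5+0+0+9+4+2+8+2+6+9+4+0+4+2+8+7+1+8+9+3+5+9+4+9+7+5+5 = 141

141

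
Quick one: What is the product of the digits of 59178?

5×9×1×7×8 = 2520

2520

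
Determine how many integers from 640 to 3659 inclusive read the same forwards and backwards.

The integers in [640, 3659] that read the same forwards and backwards: 646, 656, 666, 676, 686, 696, …, 3443, 3553.
62 qualify.

62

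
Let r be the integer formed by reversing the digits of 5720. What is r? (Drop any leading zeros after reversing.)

275

Reversing 5720 gives 275.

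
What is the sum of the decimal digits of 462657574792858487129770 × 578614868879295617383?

223

462657574792858487129770 × 578614868879295617383 = 267700551974782718737679569200482471788791910
Sum of its 45 digits: 223.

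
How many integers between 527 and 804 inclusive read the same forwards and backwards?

27

The integers in [527, 804] that read the same forwards and backwards: 535, 545, 555, 565, 575, 585, …, 787, 797.
27 qualify.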